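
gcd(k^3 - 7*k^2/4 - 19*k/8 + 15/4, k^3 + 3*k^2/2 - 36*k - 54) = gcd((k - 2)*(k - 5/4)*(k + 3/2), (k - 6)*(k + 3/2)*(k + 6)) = k + 3/2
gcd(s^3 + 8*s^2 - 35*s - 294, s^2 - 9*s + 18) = s - 6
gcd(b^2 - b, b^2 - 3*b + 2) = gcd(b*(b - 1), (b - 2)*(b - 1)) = b - 1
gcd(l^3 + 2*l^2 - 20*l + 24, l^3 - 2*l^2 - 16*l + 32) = l - 2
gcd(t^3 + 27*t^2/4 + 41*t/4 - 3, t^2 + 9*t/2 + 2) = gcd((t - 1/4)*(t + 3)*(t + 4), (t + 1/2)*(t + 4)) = t + 4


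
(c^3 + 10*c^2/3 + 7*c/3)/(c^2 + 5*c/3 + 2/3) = c*(3*c + 7)/(3*c + 2)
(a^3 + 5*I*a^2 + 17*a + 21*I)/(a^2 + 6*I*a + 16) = (a^3 + 5*I*a^2 + 17*a + 21*I)/(a^2 + 6*I*a + 16)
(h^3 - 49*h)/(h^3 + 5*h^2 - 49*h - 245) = h/(h + 5)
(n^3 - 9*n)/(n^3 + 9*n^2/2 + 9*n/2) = 2*(n - 3)/(2*n + 3)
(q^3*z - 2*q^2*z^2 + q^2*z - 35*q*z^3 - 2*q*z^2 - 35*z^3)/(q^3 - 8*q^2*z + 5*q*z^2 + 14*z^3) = z*(-q^2 - 5*q*z - q - 5*z)/(-q^2 + q*z + 2*z^2)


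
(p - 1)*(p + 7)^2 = p^3 + 13*p^2 + 35*p - 49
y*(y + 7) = y^2 + 7*y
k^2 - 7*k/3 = k*(k - 7/3)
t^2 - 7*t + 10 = (t - 5)*(t - 2)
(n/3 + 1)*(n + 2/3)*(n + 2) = n^3/3 + 17*n^2/9 + 28*n/9 + 4/3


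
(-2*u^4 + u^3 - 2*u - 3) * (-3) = 6*u^4 - 3*u^3 + 6*u + 9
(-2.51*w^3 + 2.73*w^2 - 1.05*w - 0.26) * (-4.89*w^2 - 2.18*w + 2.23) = 12.2739*w^5 - 7.8779*w^4 - 6.4142*w^3 + 9.6483*w^2 - 1.7747*w - 0.5798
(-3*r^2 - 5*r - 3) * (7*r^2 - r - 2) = -21*r^4 - 32*r^3 - 10*r^2 + 13*r + 6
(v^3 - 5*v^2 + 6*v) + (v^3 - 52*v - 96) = 2*v^3 - 5*v^2 - 46*v - 96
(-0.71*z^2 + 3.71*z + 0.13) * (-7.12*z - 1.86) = 5.0552*z^3 - 25.0946*z^2 - 7.8262*z - 0.2418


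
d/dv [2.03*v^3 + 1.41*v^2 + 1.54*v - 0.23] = 6.09*v^2 + 2.82*v + 1.54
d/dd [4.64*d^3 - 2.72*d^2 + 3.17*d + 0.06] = 13.92*d^2 - 5.44*d + 3.17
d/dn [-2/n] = 2/n^2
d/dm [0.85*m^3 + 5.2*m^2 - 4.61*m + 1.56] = 2.55*m^2 + 10.4*m - 4.61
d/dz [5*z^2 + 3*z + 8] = 10*z + 3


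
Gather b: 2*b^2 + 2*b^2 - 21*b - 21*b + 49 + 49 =4*b^2 - 42*b + 98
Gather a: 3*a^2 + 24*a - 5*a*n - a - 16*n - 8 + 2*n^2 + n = 3*a^2 + a*(23 - 5*n) + 2*n^2 - 15*n - 8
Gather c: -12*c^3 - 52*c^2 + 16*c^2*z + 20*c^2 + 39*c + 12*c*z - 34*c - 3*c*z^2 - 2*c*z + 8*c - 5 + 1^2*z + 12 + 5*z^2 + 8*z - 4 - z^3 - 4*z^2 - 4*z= -12*c^3 + c^2*(16*z - 32) + c*(-3*z^2 + 10*z + 13) - z^3 + z^2 + 5*z + 3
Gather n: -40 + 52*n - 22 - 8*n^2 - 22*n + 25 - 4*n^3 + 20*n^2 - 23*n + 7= -4*n^3 + 12*n^2 + 7*n - 30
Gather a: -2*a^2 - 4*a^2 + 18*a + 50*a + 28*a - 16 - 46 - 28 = -6*a^2 + 96*a - 90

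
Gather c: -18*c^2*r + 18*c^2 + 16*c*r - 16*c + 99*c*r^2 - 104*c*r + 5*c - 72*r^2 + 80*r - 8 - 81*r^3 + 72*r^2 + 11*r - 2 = c^2*(18 - 18*r) + c*(99*r^2 - 88*r - 11) - 81*r^3 + 91*r - 10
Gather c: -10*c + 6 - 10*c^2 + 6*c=-10*c^2 - 4*c + 6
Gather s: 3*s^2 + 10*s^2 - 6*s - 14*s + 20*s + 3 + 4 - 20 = 13*s^2 - 13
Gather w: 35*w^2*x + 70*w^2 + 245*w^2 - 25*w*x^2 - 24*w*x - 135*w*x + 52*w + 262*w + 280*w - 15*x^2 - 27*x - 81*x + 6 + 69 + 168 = w^2*(35*x + 315) + w*(-25*x^2 - 159*x + 594) - 15*x^2 - 108*x + 243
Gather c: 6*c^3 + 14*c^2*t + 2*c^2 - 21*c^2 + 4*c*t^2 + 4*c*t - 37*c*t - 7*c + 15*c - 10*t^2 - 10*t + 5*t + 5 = 6*c^3 + c^2*(14*t - 19) + c*(4*t^2 - 33*t + 8) - 10*t^2 - 5*t + 5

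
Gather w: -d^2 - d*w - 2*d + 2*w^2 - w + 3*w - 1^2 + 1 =-d^2 - 2*d + 2*w^2 + w*(2 - d)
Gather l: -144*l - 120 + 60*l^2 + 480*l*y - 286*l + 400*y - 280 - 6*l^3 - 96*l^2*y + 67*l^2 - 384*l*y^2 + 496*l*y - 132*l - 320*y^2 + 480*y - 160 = -6*l^3 + l^2*(127 - 96*y) + l*(-384*y^2 + 976*y - 562) - 320*y^2 + 880*y - 560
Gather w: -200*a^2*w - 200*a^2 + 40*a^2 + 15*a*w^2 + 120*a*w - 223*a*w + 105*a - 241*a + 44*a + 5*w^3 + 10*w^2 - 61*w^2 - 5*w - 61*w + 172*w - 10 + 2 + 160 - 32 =-160*a^2 - 92*a + 5*w^3 + w^2*(15*a - 51) + w*(-200*a^2 - 103*a + 106) + 120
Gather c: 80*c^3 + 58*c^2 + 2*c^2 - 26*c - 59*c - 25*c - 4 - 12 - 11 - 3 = 80*c^3 + 60*c^2 - 110*c - 30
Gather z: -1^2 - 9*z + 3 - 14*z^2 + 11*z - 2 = -14*z^2 + 2*z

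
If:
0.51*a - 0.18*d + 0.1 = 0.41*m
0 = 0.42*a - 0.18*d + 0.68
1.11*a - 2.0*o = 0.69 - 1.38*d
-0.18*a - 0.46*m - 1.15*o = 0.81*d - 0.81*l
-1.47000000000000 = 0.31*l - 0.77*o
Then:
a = -14.11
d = -29.14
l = -74.98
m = -4.51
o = -28.28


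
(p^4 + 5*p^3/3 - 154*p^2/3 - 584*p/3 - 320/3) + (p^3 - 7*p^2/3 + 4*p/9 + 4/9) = p^4 + 8*p^3/3 - 161*p^2/3 - 1748*p/9 - 956/9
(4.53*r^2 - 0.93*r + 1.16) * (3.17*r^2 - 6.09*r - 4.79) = 14.3601*r^4 - 30.5358*r^3 - 12.3578*r^2 - 2.6097*r - 5.5564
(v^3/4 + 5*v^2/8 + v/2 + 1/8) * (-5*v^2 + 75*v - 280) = -5*v^5/4 + 125*v^4/8 - 205*v^3/8 - 1105*v^2/8 - 1045*v/8 - 35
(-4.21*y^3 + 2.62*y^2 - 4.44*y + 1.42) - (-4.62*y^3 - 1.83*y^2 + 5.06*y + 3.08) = 0.41*y^3 + 4.45*y^2 - 9.5*y - 1.66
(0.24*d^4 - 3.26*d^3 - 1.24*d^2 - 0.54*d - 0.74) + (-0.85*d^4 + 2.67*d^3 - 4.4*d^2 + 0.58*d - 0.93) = -0.61*d^4 - 0.59*d^3 - 5.64*d^2 + 0.0399999999999999*d - 1.67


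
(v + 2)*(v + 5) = v^2 + 7*v + 10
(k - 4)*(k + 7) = k^2 + 3*k - 28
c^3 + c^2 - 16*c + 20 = (c - 2)^2*(c + 5)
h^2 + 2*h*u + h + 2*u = (h + 1)*(h + 2*u)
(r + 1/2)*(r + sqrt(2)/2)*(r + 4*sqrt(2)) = r^3 + r^2/2 + 9*sqrt(2)*r^2/2 + 9*sqrt(2)*r/4 + 4*r + 2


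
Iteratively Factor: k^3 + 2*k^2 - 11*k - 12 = (k + 4)*(k^2 - 2*k - 3) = (k + 1)*(k + 4)*(k - 3)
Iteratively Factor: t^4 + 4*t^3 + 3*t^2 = (t + 1)*(t^3 + 3*t^2) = (t + 1)*(t + 3)*(t^2) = t*(t + 1)*(t + 3)*(t)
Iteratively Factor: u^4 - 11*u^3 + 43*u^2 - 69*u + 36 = (u - 3)*(u^3 - 8*u^2 + 19*u - 12) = (u - 4)*(u - 3)*(u^2 - 4*u + 3) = (u - 4)*(u - 3)^2*(u - 1)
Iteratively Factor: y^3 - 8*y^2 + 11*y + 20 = (y + 1)*(y^2 - 9*y + 20) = (y - 4)*(y + 1)*(y - 5)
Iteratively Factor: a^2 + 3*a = (a + 3)*(a)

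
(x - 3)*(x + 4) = x^2 + x - 12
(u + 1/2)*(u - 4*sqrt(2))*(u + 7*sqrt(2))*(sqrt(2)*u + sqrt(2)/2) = sqrt(2)*u^4 + sqrt(2)*u^3 + 6*u^3 - 223*sqrt(2)*u^2/4 + 6*u^2 - 56*sqrt(2)*u + 3*u/2 - 14*sqrt(2)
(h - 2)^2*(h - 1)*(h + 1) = h^4 - 4*h^3 + 3*h^2 + 4*h - 4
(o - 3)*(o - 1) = o^2 - 4*o + 3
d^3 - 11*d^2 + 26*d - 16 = (d - 8)*(d - 2)*(d - 1)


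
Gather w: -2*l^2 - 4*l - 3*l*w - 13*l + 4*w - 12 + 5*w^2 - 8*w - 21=-2*l^2 - 17*l + 5*w^2 + w*(-3*l - 4) - 33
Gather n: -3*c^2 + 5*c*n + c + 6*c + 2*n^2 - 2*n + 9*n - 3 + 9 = -3*c^2 + 7*c + 2*n^2 + n*(5*c + 7) + 6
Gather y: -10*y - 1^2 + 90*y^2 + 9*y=90*y^2 - y - 1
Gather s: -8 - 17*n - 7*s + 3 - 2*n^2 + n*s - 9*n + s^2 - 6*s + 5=-2*n^2 - 26*n + s^2 + s*(n - 13)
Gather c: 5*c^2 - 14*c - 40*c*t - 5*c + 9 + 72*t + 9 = 5*c^2 + c*(-40*t - 19) + 72*t + 18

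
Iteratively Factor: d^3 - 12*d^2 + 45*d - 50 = (d - 5)*(d^2 - 7*d + 10) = (d - 5)^2*(d - 2)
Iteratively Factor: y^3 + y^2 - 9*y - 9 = (y + 3)*(y^2 - 2*y - 3) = (y + 1)*(y + 3)*(y - 3)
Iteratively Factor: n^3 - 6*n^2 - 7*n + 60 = (n + 3)*(n^2 - 9*n + 20) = (n - 4)*(n + 3)*(n - 5)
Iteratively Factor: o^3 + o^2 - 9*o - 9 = (o + 3)*(o^2 - 2*o - 3) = (o - 3)*(o + 3)*(o + 1)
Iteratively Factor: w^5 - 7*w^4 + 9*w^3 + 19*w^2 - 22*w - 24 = (w - 2)*(w^4 - 5*w^3 - w^2 + 17*w + 12) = (w - 2)*(w + 1)*(w^3 - 6*w^2 + 5*w + 12) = (w - 4)*(w - 2)*(w + 1)*(w^2 - 2*w - 3) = (w - 4)*(w - 3)*(w - 2)*(w + 1)*(w + 1)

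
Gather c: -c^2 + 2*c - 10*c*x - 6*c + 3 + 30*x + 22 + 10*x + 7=-c^2 + c*(-10*x - 4) + 40*x + 32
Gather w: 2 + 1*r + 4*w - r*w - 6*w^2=r - 6*w^2 + w*(4 - r) + 2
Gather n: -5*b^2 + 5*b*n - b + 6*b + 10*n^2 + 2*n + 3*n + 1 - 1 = -5*b^2 + 5*b + 10*n^2 + n*(5*b + 5)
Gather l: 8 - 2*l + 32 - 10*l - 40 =-12*l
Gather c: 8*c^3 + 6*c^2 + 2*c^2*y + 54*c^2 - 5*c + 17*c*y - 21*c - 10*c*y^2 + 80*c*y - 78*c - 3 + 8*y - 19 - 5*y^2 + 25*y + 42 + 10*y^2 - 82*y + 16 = 8*c^3 + c^2*(2*y + 60) + c*(-10*y^2 + 97*y - 104) + 5*y^2 - 49*y + 36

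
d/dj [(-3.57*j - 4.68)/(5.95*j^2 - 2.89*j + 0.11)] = (21.2415*j^2 + 55.692*j - 13.9179)/(35.4025*j^4 - 34.391*j^3 + 9.6611*j^2 - 0.6358*j + 0.0121)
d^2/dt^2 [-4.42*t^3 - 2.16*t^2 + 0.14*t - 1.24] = -26.52*t - 4.32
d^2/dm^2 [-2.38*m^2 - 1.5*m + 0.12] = -4.76000000000000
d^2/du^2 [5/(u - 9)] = 10/(u - 9)^3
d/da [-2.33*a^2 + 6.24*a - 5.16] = 6.24 - 4.66*a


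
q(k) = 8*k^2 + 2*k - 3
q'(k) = 16*k + 2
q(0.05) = -2.88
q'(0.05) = 2.80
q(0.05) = -2.88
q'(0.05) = 2.80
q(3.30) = 90.72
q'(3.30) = 54.80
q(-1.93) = 22.94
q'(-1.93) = -28.88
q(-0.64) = -1.00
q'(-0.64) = -8.24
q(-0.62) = -1.16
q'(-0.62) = -7.92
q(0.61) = 1.20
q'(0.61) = 11.76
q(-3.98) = 115.76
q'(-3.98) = -61.68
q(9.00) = 663.00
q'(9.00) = 146.00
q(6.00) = 297.00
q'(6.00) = 98.00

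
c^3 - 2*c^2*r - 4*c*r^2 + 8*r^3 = (c - 2*r)^2*(c + 2*r)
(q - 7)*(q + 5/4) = q^2 - 23*q/4 - 35/4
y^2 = y^2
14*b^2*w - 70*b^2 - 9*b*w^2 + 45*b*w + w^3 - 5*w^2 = (-7*b + w)*(-2*b + w)*(w - 5)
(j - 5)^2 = j^2 - 10*j + 25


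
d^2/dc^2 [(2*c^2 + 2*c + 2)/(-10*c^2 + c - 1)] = 4*(-110*c^3 - 270*c^2 + 60*c + 7)/(1000*c^6 - 300*c^5 + 330*c^4 - 61*c^3 + 33*c^2 - 3*c + 1)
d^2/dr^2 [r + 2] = 0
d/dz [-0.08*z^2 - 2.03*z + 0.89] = -0.16*z - 2.03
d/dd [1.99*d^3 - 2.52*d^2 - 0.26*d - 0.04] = 5.97*d^2 - 5.04*d - 0.26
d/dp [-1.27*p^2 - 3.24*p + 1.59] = -2.54*p - 3.24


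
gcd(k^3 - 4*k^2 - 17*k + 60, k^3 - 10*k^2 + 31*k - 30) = k^2 - 8*k + 15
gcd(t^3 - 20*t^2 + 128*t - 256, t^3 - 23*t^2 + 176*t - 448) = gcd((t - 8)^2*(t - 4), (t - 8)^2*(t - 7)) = t^2 - 16*t + 64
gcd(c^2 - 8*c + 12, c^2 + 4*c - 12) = c - 2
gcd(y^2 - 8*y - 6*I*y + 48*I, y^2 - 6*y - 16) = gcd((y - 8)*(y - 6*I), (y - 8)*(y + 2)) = y - 8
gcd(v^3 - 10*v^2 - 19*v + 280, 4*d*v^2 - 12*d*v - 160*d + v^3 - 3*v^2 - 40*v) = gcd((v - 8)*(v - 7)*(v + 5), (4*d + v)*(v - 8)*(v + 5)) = v^2 - 3*v - 40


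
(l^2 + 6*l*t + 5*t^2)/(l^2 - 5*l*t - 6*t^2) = (-l - 5*t)/(-l + 6*t)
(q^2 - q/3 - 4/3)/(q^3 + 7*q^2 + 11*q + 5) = (q - 4/3)/(q^2 + 6*q + 5)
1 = 1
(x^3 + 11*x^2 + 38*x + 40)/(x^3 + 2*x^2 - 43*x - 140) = (x + 2)/(x - 7)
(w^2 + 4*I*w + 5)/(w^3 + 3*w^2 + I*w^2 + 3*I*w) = (w^2 + 4*I*w + 5)/(w*(w^2 + w*(3 + I) + 3*I))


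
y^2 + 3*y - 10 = (y - 2)*(y + 5)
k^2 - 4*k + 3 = (k - 3)*(k - 1)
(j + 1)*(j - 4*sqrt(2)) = j^2 - 4*sqrt(2)*j + j - 4*sqrt(2)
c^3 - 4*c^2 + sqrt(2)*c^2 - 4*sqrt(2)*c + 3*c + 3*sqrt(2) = (c - 3)*(c - 1)*(c + sqrt(2))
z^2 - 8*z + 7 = (z - 7)*(z - 1)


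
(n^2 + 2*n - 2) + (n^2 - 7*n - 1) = 2*n^2 - 5*n - 3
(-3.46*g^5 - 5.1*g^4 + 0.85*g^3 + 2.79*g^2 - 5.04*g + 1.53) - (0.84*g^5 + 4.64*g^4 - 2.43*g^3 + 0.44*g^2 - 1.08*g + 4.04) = -4.3*g^5 - 9.74*g^4 + 3.28*g^3 + 2.35*g^2 - 3.96*g - 2.51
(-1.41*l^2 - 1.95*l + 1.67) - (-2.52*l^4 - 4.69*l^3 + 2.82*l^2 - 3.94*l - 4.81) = 2.52*l^4 + 4.69*l^3 - 4.23*l^2 + 1.99*l + 6.48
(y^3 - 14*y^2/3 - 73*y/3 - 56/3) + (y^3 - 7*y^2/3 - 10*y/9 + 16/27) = 2*y^3 - 7*y^2 - 229*y/9 - 488/27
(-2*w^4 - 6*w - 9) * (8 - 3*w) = 6*w^5 - 16*w^4 + 18*w^2 - 21*w - 72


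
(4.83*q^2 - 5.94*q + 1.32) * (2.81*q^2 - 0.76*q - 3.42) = 13.5723*q^4 - 20.3622*q^3 - 8.295*q^2 + 19.3116*q - 4.5144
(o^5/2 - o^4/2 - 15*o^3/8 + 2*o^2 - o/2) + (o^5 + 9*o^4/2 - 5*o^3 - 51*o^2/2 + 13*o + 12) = 3*o^5/2 + 4*o^4 - 55*o^3/8 - 47*o^2/2 + 25*o/2 + 12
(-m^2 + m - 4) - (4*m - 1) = -m^2 - 3*m - 3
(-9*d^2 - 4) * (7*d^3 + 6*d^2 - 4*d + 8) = -63*d^5 - 54*d^4 + 8*d^3 - 96*d^2 + 16*d - 32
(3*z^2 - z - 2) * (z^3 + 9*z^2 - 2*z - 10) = 3*z^5 + 26*z^4 - 17*z^3 - 46*z^2 + 14*z + 20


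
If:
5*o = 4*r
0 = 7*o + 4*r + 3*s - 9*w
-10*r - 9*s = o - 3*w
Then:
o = 16*w/15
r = 4*w/3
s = -19*w/15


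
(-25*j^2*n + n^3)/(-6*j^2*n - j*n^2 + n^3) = (25*j^2 - n^2)/(6*j^2 + j*n - n^2)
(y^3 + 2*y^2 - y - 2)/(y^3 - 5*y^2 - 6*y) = (y^2 + y - 2)/(y*(y - 6))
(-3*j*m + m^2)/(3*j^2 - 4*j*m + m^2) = -m/(j - m)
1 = 1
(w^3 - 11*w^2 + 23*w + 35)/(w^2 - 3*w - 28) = (w^2 - 4*w - 5)/(w + 4)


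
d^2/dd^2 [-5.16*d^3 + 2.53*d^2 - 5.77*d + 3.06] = 5.06 - 30.96*d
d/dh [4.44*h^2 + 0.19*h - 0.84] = 8.88*h + 0.19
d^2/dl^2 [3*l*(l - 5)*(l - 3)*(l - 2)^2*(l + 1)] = 90*l^4 - 660*l^3 + 1404*l^2 - 738*l - 192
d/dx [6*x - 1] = 6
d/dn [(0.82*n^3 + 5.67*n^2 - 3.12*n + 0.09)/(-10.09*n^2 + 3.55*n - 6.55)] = (-8.2738*n^4 + 5.822*n^3 - 27.4653*n^2 - 72.4608*n + 20.1165)/(101.8081*n^4 - 71.639*n^3 + 144.7815*n^2 - 46.505*n + 42.9025)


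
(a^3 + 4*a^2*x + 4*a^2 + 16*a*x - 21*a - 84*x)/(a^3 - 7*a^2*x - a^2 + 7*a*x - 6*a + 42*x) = (-a^2 - 4*a*x - 7*a - 28*x)/(-a^2 + 7*a*x - 2*a + 14*x)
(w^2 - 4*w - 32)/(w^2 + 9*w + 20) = (w - 8)/(w + 5)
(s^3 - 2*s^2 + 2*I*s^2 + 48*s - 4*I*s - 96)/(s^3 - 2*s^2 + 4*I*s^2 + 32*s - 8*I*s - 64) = (s - 6*I)/(s - 4*I)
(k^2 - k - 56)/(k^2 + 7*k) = (k - 8)/k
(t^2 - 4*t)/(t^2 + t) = (t - 4)/(t + 1)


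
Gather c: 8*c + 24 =8*c + 24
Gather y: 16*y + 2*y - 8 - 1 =18*y - 9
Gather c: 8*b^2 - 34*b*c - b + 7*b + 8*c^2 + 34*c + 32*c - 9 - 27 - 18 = 8*b^2 + 6*b + 8*c^2 + c*(66 - 34*b) - 54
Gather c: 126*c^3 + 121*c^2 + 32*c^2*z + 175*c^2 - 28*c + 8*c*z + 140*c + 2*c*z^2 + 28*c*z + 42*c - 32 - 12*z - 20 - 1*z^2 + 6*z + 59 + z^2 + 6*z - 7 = 126*c^3 + c^2*(32*z + 296) + c*(2*z^2 + 36*z + 154)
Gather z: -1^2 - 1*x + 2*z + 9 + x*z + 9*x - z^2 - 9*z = 8*x - z^2 + z*(x - 7) + 8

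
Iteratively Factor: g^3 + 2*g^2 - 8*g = (g - 2)*(g^2 + 4*g) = (g - 2)*(g + 4)*(g)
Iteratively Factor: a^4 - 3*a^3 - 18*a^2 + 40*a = (a - 5)*(a^3 + 2*a^2 - 8*a) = (a - 5)*(a + 4)*(a^2 - 2*a) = (a - 5)*(a - 2)*(a + 4)*(a)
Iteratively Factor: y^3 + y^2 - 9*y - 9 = (y + 3)*(y^2 - 2*y - 3) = (y - 3)*(y + 3)*(y + 1)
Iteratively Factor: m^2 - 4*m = (m - 4)*(m)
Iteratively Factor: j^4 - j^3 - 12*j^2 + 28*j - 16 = (j - 1)*(j^3 - 12*j + 16) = (j - 2)*(j - 1)*(j^2 + 2*j - 8) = (j - 2)*(j - 1)*(j + 4)*(j - 2)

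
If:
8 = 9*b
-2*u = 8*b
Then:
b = 8/9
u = -32/9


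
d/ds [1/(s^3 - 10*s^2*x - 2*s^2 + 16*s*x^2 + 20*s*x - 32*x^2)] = (-3*s^2 + 20*s*x + 4*s - 16*x^2 - 20*x)/(s^3 - 10*s^2*x - 2*s^2 + 16*s*x^2 + 20*s*x - 32*x^2)^2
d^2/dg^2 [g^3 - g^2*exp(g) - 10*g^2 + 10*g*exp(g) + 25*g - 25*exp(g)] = -g^2*exp(g) + 6*g*exp(g) + 6*g - 7*exp(g) - 20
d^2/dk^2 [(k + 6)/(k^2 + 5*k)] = 2*(k^3 + 18*k^2 + 90*k + 150)/(k^3*(k^3 + 15*k^2 + 75*k + 125))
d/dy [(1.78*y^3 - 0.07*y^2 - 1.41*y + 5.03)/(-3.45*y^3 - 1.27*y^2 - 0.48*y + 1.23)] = (-2.5021*y^4 - 11.4378*y^3 + 56.8716*y^2 + 12.604*y + 0.6801)/(11.9025*y^6 + 8.763*y^5 + 4.9249*y^4 - 7.2678*y^3 - 2.8938*y^2 - 1.1808*y + 1.5129)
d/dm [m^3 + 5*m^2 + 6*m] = 3*m^2 + 10*m + 6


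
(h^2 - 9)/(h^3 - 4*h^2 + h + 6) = (h + 3)/(h^2 - h - 2)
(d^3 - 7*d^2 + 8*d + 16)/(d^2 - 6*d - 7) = (d^2 - 8*d + 16)/(d - 7)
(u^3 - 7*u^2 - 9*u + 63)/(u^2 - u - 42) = (u^2 - 9)/(u + 6)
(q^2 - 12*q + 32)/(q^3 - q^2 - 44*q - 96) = (q - 4)/(q^2 + 7*q + 12)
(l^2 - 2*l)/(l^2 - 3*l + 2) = l/(l - 1)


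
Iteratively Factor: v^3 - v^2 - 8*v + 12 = (v - 2)*(v^2 + v - 6) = (v - 2)^2*(v + 3)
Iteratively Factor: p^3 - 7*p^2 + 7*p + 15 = (p - 3)*(p^2 - 4*p - 5) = (p - 5)*(p - 3)*(p + 1)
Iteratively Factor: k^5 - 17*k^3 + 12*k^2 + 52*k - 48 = (k - 3)*(k^4 + 3*k^3 - 8*k^2 - 12*k + 16) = (k - 3)*(k + 4)*(k^3 - k^2 - 4*k + 4) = (k - 3)*(k + 2)*(k + 4)*(k^2 - 3*k + 2) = (k - 3)*(k - 2)*(k + 2)*(k + 4)*(k - 1)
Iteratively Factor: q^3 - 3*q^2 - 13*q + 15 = (q - 1)*(q^2 - 2*q - 15) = (q - 5)*(q - 1)*(q + 3)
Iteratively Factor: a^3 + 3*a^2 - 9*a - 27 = (a + 3)*(a^2 - 9) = (a + 3)^2*(a - 3)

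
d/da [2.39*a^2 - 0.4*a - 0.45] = 4.78*a - 0.4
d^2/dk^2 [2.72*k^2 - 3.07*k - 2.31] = 5.44000000000000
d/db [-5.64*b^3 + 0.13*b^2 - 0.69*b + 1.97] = -16.92*b^2 + 0.26*b - 0.69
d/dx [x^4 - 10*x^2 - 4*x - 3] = 4*x^3 - 20*x - 4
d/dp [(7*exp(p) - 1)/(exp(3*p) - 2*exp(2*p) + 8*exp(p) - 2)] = (-14*exp(3*p) + 17*exp(2*p) - 4*exp(p) - 6)*exp(p)/(exp(6*p) - 4*exp(5*p) + 20*exp(4*p) - 36*exp(3*p) + 72*exp(2*p) - 32*exp(p) + 4)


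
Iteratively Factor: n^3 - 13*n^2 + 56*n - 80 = (n - 4)*(n^2 - 9*n + 20) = (n - 5)*(n - 4)*(n - 4)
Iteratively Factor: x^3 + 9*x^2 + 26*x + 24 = (x + 4)*(x^2 + 5*x + 6) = (x + 2)*(x + 4)*(x + 3)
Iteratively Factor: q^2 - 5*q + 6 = (q - 3)*(q - 2)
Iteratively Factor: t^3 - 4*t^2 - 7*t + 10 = (t - 1)*(t^2 - 3*t - 10) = (t - 5)*(t - 1)*(t + 2)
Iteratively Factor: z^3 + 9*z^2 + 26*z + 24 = (z + 2)*(z^2 + 7*z + 12) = (z + 2)*(z + 3)*(z + 4)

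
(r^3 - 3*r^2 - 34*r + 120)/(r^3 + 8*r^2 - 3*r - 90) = (r^2 - 9*r + 20)/(r^2 + 2*r - 15)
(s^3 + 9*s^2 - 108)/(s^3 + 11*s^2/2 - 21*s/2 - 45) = 2*(s + 6)/(2*s + 5)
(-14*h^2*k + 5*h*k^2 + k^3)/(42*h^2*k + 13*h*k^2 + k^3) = (-2*h + k)/(6*h + k)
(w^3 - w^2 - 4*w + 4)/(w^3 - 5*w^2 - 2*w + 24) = (w^2 - 3*w + 2)/(w^2 - 7*w + 12)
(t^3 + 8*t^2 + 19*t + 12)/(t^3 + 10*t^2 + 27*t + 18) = (t + 4)/(t + 6)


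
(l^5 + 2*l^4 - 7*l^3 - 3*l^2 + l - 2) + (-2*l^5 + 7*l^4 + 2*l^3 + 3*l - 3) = -l^5 + 9*l^4 - 5*l^3 - 3*l^2 + 4*l - 5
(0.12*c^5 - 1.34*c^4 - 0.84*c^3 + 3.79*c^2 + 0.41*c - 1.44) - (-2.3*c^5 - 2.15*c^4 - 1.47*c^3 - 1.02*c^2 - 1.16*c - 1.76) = 2.42*c^5 + 0.81*c^4 + 0.63*c^3 + 4.81*c^2 + 1.57*c + 0.32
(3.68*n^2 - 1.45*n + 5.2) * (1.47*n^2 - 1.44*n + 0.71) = 5.4096*n^4 - 7.4307*n^3 + 12.3448*n^2 - 8.5175*n + 3.692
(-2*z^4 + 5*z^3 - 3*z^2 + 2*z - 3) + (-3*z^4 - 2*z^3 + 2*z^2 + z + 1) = -5*z^4 + 3*z^3 - z^2 + 3*z - 2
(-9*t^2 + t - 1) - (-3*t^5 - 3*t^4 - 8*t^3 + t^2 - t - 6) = 3*t^5 + 3*t^4 + 8*t^3 - 10*t^2 + 2*t + 5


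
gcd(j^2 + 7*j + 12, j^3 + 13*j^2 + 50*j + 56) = j + 4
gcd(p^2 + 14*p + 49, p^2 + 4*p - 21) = p + 7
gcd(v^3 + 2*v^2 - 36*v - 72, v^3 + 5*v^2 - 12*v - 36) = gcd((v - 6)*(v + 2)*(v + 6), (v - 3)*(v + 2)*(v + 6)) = v^2 + 8*v + 12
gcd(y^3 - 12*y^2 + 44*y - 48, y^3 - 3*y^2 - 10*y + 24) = y^2 - 6*y + 8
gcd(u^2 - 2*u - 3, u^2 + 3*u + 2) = u + 1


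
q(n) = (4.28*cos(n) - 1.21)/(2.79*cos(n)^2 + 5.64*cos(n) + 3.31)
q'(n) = (5.58*sin(n)*cos(n) + 5.64*sin(n))*(4.28*cos(n) - 1.21)/(2.79*cos(n)^2 + 5.64*cos(n) + 3.31)^2 - 4.28*sin(n)/(2.79*cos(n)^2 + 5.64*cos(n) + 3.31) = (11.9412*cos(n)^2 - 6.7518*cos(n) - 20.9912)*sin(n)/(7.7841*cos(n)^4 + 31.4712*cos(n)^3 + 50.2794*cos(n)^2 + 37.3368*cos(n) + 10.9561)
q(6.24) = 0.26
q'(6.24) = 0.00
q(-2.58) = -9.03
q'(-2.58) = 12.50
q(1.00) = 0.15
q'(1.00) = -0.35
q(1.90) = -1.46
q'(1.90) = -5.26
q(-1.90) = -1.46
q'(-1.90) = 5.26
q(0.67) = 0.23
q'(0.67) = -0.13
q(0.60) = 0.24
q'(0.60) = -0.11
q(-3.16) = -11.93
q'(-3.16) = -0.20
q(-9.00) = -10.48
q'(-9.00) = 8.55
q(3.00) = -11.82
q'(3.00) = -1.73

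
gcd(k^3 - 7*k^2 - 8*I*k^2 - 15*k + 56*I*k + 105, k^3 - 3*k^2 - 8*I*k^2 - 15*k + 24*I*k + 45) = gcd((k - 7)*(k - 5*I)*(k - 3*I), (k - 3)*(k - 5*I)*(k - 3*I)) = k^2 - 8*I*k - 15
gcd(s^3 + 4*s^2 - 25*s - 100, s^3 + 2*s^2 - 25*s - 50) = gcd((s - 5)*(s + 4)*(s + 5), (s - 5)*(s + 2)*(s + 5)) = s^2 - 25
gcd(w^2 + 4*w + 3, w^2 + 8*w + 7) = w + 1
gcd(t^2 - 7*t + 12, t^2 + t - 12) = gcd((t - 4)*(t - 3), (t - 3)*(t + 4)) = t - 3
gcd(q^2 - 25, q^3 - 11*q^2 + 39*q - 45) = q - 5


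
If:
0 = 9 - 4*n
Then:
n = 9/4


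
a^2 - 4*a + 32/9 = (a - 8/3)*(a - 4/3)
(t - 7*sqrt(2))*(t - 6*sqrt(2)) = t^2 - 13*sqrt(2)*t + 84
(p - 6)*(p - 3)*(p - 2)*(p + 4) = p^4 - 7*p^3 - 8*p^2 + 108*p - 144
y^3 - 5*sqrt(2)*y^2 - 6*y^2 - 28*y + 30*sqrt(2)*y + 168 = (y - 6)*(y - 7*sqrt(2))*(y + 2*sqrt(2))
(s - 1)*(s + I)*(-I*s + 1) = -I*s^3 + 2*s^2 + I*s^2 - 2*s + I*s - I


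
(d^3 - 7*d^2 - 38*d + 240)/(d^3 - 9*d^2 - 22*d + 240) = (d^2 + d - 30)/(d^2 - d - 30)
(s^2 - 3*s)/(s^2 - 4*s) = (s - 3)/(s - 4)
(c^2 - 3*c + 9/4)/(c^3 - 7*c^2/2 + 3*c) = (c - 3/2)/(c*(c - 2))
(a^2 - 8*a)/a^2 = (a - 8)/a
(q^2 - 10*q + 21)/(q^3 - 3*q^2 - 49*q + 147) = 1/(q + 7)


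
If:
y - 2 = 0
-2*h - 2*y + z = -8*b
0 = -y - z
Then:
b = h/4 + 3/4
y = 2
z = -2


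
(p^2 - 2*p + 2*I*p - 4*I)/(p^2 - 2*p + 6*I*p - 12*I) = (p + 2*I)/(p + 6*I)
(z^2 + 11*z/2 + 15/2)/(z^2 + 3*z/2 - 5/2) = (z + 3)/(z - 1)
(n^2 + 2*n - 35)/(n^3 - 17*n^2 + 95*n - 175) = (n + 7)/(n^2 - 12*n + 35)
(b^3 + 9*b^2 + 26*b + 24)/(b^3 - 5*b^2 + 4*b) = (b^3 + 9*b^2 + 26*b + 24)/(b*(b^2 - 5*b + 4))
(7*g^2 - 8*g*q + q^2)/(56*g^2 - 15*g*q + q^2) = (-g + q)/(-8*g + q)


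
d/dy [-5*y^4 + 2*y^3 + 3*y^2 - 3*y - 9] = -20*y^3 + 6*y^2 + 6*y - 3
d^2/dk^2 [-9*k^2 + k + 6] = -18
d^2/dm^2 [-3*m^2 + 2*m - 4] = -6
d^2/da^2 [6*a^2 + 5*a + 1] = 12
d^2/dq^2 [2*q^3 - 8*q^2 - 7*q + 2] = 12*q - 16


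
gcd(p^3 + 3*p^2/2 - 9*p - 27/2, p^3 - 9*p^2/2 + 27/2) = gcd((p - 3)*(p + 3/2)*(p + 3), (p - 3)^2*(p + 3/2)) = p^2 - 3*p/2 - 9/2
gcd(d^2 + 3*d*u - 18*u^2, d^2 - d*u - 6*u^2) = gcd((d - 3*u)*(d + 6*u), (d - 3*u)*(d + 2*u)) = -d + 3*u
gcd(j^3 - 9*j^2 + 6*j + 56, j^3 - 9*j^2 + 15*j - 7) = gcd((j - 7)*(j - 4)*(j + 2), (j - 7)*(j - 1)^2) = j - 7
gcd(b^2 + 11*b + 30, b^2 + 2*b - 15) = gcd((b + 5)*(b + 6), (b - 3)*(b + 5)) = b + 5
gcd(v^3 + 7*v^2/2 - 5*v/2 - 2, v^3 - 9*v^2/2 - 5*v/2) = v + 1/2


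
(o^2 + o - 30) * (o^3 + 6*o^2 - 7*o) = o^5 + 7*o^4 - 31*o^3 - 187*o^2 + 210*o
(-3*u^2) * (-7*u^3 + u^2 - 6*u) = 21*u^5 - 3*u^4 + 18*u^3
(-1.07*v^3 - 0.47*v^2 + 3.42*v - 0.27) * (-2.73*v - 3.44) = 2.9211*v^4 + 4.9639*v^3 - 7.7198*v^2 - 11.0277*v + 0.9288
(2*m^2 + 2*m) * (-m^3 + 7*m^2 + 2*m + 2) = -2*m^5 + 12*m^4 + 18*m^3 + 8*m^2 + 4*m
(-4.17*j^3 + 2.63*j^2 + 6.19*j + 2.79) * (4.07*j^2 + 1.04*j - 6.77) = -16.9719*j^5 + 6.3673*j^4 + 56.1594*j^3 - 0.0121999999999973*j^2 - 39.0047*j - 18.8883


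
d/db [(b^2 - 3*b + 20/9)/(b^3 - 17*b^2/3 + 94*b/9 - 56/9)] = (-9*b^2 + 30*b - 23)/(9*b^4 - 78*b^3 + 253*b^2 - 364*b + 196)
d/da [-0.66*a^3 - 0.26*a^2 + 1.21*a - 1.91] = -1.98*a^2 - 0.52*a + 1.21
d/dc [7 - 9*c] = -9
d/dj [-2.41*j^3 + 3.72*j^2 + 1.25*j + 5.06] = -7.23*j^2 + 7.44*j + 1.25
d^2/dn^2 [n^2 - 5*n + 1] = 2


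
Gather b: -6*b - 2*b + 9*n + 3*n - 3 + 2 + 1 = -8*b + 12*n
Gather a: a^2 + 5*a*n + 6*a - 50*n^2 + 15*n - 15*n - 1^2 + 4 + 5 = a^2 + a*(5*n + 6) - 50*n^2 + 8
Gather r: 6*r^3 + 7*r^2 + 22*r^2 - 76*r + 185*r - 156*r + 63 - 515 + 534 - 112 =6*r^3 + 29*r^2 - 47*r - 30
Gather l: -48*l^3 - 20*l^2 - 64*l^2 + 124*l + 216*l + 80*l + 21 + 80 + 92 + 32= -48*l^3 - 84*l^2 + 420*l + 225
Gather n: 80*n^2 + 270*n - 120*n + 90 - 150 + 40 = 80*n^2 + 150*n - 20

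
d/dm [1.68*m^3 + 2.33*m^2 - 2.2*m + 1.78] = 5.04*m^2 + 4.66*m - 2.2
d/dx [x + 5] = 1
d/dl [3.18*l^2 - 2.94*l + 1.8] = 6.36*l - 2.94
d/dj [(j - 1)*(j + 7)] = 2*j + 6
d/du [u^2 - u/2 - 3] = 2*u - 1/2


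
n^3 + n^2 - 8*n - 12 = (n - 3)*(n + 2)^2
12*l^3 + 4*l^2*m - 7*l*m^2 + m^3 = (-6*l + m)*(-2*l + m)*(l + m)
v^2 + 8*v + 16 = (v + 4)^2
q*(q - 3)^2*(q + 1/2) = q^4 - 11*q^3/2 + 6*q^2 + 9*q/2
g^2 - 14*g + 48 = (g - 8)*(g - 6)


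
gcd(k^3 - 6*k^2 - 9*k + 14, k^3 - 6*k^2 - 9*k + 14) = k^3 - 6*k^2 - 9*k + 14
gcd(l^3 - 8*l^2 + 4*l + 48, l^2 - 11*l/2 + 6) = l - 4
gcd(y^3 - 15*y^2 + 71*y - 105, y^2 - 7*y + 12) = y - 3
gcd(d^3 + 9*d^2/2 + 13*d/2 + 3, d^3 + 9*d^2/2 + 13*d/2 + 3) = d^3 + 9*d^2/2 + 13*d/2 + 3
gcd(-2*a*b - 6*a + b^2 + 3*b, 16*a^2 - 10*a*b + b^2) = 2*a - b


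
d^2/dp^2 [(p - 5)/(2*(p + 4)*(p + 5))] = (p^3 - 15*p^2 - 195*p - 485)/(p^6 + 27*p^5 + 303*p^4 + 1809*p^3 + 6060*p^2 + 10800*p + 8000)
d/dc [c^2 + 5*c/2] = 2*c + 5/2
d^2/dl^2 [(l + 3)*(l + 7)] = 2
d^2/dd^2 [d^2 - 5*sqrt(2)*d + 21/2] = 2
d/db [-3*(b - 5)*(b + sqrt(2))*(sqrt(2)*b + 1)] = -9*sqrt(2)*b^2 - 18*b + 30*sqrt(2)*b - 3*sqrt(2) + 45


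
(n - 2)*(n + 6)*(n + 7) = n^3 + 11*n^2 + 16*n - 84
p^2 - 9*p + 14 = (p - 7)*(p - 2)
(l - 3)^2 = l^2 - 6*l + 9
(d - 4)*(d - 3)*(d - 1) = d^3 - 8*d^2 + 19*d - 12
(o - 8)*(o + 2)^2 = o^3 - 4*o^2 - 28*o - 32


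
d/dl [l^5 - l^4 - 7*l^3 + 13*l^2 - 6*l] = 5*l^4 - 4*l^3 - 21*l^2 + 26*l - 6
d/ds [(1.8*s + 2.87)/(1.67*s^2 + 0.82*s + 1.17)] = (3.006*s^2 + 1.476*s - (1.8*s + 2.87)*(3.34*s + 0.82) + 2.106)/(1.67*s^2 + 0.82*s + 1.17)^2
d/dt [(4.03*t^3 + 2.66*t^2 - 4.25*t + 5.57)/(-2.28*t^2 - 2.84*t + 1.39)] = (-9.1884*t^4 - 22.8904*t^3 - 0.439299999999999*t^2 + 32.794*t + 9.9113)/(5.1984*t^4 + 12.9504*t^3 + 1.7272*t^2 - 7.8952*t + 1.9321)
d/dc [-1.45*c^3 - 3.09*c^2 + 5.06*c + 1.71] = -4.35*c^2 - 6.18*c + 5.06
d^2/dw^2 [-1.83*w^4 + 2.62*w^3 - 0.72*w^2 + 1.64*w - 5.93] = -21.96*w^2 + 15.72*w - 1.44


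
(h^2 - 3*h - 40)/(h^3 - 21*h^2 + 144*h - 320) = (h + 5)/(h^2 - 13*h + 40)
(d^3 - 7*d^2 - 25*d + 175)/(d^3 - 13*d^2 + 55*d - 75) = (d^2 - 2*d - 35)/(d^2 - 8*d + 15)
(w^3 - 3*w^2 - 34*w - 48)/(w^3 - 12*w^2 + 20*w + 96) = (w + 3)/(w - 6)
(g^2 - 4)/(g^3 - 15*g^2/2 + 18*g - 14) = 2*(g + 2)/(2*g^2 - 11*g + 14)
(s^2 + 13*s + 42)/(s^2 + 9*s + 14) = (s + 6)/(s + 2)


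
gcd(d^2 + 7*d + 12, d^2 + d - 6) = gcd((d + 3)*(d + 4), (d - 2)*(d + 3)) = d + 3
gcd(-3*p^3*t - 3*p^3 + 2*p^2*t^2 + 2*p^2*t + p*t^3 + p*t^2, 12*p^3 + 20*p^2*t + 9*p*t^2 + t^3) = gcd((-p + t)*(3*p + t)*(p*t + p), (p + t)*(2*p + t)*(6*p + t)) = 1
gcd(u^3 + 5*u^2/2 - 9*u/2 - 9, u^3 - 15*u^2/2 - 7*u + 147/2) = u + 3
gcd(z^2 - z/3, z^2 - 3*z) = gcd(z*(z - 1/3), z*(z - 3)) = z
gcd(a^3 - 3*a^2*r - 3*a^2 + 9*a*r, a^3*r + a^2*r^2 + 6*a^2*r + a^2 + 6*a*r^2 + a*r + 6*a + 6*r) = 1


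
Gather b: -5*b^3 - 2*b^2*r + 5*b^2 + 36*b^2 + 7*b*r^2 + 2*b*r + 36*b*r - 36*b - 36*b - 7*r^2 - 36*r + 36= -5*b^3 + b^2*(41 - 2*r) + b*(7*r^2 + 38*r - 72) - 7*r^2 - 36*r + 36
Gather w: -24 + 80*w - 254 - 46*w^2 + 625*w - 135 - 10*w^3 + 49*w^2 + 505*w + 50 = -10*w^3 + 3*w^2 + 1210*w - 363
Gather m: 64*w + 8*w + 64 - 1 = 72*w + 63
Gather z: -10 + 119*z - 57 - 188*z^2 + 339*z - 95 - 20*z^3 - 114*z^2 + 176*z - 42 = -20*z^3 - 302*z^2 + 634*z - 204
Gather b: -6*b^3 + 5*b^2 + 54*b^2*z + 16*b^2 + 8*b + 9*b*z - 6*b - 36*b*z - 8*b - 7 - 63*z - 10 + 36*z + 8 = -6*b^3 + b^2*(54*z + 21) + b*(-27*z - 6) - 27*z - 9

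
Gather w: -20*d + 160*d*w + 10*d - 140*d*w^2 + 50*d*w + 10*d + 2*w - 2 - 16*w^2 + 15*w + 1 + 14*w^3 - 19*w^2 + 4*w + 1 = 14*w^3 + w^2*(-140*d - 35) + w*(210*d + 21)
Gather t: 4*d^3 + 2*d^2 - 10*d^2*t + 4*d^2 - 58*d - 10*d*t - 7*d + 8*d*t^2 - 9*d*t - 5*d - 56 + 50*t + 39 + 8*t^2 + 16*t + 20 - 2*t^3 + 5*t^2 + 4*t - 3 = 4*d^3 + 6*d^2 - 70*d - 2*t^3 + t^2*(8*d + 13) + t*(-10*d^2 - 19*d + 70)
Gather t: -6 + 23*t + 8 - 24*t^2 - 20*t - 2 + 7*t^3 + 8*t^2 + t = 7*t^3 - 16*t^2 + 4*t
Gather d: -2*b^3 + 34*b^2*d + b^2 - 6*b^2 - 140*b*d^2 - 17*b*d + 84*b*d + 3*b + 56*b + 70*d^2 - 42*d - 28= -2*b^3 - 5*b^2 + 59*b + d^2*(70 - 140*b) + d*(34*b^2 + 67*b - 42) - 28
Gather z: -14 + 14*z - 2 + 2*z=16*z - 16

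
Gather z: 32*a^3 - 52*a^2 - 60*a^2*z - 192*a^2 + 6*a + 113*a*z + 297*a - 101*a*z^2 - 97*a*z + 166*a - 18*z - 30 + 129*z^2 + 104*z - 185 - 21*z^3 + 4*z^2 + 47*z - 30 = 32*a^3 - 244*a^2 + 469*a - 21*z^3 + z^2*(133 - 101*a) + z*(-60*a^2 + 16*a + 133) - 245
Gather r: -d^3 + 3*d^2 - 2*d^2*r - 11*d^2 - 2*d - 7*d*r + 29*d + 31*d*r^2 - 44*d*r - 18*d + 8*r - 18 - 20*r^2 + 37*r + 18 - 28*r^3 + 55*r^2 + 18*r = -d^3 - 8*d^2 + 9*d - 28*r^3 + r^2*(31*d + 35) + r*(-2*d^2 - 51*d + 63)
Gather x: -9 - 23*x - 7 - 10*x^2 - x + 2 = -10*x^2 - 24*x - 14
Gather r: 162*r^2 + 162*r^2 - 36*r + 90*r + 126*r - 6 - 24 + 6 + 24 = 324*r^2 + 180*r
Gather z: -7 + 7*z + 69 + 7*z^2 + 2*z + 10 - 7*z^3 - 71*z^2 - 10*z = -7*z^3 - 64*z^2 - z + 72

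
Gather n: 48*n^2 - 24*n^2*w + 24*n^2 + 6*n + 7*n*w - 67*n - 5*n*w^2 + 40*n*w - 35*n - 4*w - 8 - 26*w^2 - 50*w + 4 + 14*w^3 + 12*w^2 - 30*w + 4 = n^2*(72 - 24*w) + n*(-5*w^2 + 47*w - 96) + 14*w^3 - 14*w^2 - 84*w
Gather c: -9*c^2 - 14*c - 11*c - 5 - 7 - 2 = -9*c^2 - 25*c - 14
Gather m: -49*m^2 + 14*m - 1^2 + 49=-49*m^2 + 14*m + 48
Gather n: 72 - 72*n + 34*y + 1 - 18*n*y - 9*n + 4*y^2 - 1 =n*(-18*y - 81) + 4*y^2 + 34*y + 72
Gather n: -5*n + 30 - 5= 25 - 5*n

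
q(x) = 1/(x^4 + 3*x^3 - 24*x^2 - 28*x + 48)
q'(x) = (-4*x^3 - 9*x^2 + 48*x + 28)/(x^4 + 3*x^3 - 24*x^2 - 28*x + 48)^2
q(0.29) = 0.03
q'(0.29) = 0.03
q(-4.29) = -0.01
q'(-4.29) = -0.00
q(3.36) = -0.01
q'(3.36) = -0.01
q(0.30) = 0.03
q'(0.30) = 0.03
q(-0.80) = 0.02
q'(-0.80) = -0.00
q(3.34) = -0.01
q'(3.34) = -0.01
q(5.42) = 0.00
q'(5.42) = -0.00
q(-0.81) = 0.02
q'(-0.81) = -0.01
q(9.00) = 0.00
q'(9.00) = 0.00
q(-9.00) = 0.00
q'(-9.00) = 0.00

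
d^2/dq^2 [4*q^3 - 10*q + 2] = 24*q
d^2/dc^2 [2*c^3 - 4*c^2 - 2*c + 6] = 12*c - 8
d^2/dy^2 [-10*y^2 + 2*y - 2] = -20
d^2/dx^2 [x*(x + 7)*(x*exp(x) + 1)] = x^3*exp(x) + 13*x^2*exp(x) + 34*x*exp(x) + 14*exp(x) + 2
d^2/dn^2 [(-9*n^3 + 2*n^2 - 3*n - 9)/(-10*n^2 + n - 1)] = 2*(199*n^3 + 2733*n^2 - 333*n - 80)/(1000*n^6 - 300*n^5 + 330*n^4 - 61*n^3 + 33*n^2 - 3*n + 1)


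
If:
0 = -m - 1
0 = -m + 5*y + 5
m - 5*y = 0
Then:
No Solution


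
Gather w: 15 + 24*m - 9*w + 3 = 24*m - 9*w + 18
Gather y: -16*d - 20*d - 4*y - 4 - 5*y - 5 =-36*d - 9*y - 9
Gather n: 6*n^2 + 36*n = 6*n^2 + 36*n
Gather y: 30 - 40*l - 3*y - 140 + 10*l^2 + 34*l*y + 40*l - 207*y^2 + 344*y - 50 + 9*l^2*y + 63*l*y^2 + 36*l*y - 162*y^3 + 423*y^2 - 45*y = 10*l^2 - 162*y^3 + y^2*(63*l + 216) + y*(9*l^2 + 70*l + 296) - 160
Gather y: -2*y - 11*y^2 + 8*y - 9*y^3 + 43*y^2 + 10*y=-9*y^3 + 32*y^2 + 16*y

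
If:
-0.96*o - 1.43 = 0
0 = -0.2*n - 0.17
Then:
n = -0.85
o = -1.49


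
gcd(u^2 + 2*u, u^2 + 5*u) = u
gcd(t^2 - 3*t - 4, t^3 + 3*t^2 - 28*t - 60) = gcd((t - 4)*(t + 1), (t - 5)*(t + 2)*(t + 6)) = 1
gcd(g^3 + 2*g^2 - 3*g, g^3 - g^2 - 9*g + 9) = g^2 + 2*g - 3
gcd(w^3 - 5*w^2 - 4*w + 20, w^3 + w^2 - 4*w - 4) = w^2 - 4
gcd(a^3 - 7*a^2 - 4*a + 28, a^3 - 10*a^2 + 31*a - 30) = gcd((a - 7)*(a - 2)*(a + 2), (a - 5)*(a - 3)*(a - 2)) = a - 2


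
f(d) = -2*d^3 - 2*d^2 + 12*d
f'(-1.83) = -0.77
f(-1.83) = -16.40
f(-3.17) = 5.57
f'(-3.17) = -35.61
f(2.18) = -4.07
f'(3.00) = -54.00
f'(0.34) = 9.95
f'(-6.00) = -180.00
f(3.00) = -36.00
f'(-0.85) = 11.06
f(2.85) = -28.34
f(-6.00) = 288.00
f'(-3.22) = -37.33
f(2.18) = -4.07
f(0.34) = 3.77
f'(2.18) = -25.23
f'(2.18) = -25.23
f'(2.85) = -48.14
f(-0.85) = -10.42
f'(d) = -6*d^2 - 4*d + 12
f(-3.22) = 7.40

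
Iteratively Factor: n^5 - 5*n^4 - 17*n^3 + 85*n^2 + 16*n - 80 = (n - 4)*(n^4 - n^3 - 21*n^2 + n + 20) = (n - 5)*(n - 4)*(n^3 + 4*n^2 - n - 4) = (n - 5)*(n - 4)*(n + 4)*(n^2 - 1) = (n - 5)*(n - 4)*(n + 1)*(n + 4)*(n - 1)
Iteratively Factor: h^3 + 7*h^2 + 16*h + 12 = (h + 3)*(h^2 + 4*h + 4) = (h + 2)*(h + 3)*(h + 2)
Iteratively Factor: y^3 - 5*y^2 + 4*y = (y - 4)*(y^2 - y) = y*(y - 4)*(y - 1)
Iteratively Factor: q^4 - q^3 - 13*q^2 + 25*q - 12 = (q - 1)*(q^3 - 13*q + 12) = (q - 1)^2*(q^2 + q - 12) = (q - 1)^2*(q + 4)*(q - 3)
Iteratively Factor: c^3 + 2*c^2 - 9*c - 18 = (c + 3)*(c^2 - c - 6) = (c - 3)*(c + 3)*(c + 2)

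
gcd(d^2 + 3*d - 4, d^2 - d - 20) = d + 4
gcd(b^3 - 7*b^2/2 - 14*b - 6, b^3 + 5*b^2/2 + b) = b^2 + 5*b/2 + 1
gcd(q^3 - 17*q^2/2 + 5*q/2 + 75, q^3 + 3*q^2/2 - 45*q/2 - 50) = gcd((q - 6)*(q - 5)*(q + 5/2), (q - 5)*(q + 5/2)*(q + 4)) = q^2 - 5*q/2 - 25/2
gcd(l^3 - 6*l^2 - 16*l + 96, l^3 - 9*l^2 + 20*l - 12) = l - 6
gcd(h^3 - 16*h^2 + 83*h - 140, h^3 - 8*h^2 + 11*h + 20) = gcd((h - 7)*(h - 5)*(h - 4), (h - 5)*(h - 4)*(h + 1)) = h^2 - 9*h + 20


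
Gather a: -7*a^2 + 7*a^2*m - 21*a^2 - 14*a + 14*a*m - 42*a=a^2*(7*m - 28) + a*(14*m - 56)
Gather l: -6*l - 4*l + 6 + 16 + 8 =30 - 10*l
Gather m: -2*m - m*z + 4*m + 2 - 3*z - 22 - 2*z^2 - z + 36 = m*(2 - z) - 2*z^2 - 4*z + 16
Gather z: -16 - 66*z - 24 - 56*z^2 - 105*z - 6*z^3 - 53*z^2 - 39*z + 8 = -6*z^3 - 109*z^2 - 210*z - 32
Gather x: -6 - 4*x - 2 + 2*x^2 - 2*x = 2*x^2 - 6*x - 8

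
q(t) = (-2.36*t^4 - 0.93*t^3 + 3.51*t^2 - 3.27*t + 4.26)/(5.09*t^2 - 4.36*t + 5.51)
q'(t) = (4.36 - 10.18*t)*(-2.36*t^4 - 0.93*t^3 + 3.51*t^2 - 3.27*t + 4.26)/(5.09*t^2 - 4.36*t + 5.51)^2 + (-9.44*t^3 - 2.79*t^2 + 7.02*t - 3.27)/(5.09*t^2 - 4.36*t + 5.51)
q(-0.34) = 0.76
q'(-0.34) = 0.05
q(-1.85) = 0.02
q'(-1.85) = 1.11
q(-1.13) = 0.59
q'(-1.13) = 0.48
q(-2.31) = -0.59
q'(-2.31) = 1.53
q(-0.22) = 0.77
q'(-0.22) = 0.03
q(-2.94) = -1.74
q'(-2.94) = 2.12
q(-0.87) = 0.69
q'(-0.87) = 0.29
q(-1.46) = 0.38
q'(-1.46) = 0.76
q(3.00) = -4.97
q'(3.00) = -3.45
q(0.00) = 0.77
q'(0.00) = 0.02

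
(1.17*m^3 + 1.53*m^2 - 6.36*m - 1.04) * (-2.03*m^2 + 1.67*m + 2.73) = -2.3751*m^5 - 1.152*m^4 + 18.66*m^3 - 4.3331*m^2 - 19.0996*m - 2.8392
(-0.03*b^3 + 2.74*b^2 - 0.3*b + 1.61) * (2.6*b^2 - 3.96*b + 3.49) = -0.078*b^5 + 7.2428*b^4 - 11.7351*b^3 + 14.9366*b^2 - 7.4226*b + 5.6189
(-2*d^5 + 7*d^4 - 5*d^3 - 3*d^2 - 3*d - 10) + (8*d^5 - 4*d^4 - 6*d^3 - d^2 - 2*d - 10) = 6*d^5 + 3*d^4 - 11*d^3 - 4*d^2 - 5*d - 20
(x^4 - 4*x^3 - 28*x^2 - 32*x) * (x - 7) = x^5 - 11*x^4 + 164*x^2 + 224*x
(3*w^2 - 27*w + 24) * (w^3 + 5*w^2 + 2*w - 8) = 3*w^5 - 12*w^4 - 105*w^3 + 42*w^2 + 264*w - 192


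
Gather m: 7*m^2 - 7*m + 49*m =7*m^2 + 42*m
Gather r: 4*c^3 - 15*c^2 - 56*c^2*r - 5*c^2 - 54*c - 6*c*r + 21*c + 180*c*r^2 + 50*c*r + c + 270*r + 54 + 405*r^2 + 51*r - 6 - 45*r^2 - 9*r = 4*c^3 - 20*c^2 - 32*c + r^2*(180*c + 360) + r*(-56*c^2 + 44*c + 312) + 48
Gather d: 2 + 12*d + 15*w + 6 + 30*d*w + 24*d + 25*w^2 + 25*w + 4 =d*(30*w + 36) + 25*w^2 + 40*w + 12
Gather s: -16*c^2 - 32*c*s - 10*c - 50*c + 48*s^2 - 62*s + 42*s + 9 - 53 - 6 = -16*c^2 - 60*c + 48*s^2 + s*(-32*c - 20) - 50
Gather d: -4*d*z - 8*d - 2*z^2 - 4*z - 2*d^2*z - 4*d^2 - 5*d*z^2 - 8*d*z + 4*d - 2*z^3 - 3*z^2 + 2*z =d^2*(-2*z - 4) + d*(-5*z^2 - 12*z - 4) - 2*z^3 - 5*z^2 - 2*z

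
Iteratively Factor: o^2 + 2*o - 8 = (o - 2)*(o + 4)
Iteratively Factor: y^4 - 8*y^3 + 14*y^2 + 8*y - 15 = (y - 1)*(y^3 - 7*y^2 + 7*y + 15) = (y - 3)*(y - 1)*(y^2 - 4*y - 5) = (y - 3)*(y - 1)*(y + 1)*(y - 5)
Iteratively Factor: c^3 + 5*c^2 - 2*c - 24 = (c + 4)*(c^2 + c - 6) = (c - 2)*(c + 4)*(c + 3)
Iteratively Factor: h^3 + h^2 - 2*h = (h)*(h^2 + h - 2) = h*(h + 2)*(h - 1)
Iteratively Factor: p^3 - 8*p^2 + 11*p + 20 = (p - 4)*(p^2 - 4*p - 5) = (p - 4)*(p + 1)*(p - 5)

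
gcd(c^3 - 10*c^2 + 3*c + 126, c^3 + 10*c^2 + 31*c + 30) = c + 3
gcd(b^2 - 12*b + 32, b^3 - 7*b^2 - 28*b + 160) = b^2 - 12*b + 32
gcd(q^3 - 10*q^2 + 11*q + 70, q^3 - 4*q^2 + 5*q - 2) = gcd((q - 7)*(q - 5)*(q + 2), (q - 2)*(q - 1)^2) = 1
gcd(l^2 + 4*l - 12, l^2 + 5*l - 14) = l - 2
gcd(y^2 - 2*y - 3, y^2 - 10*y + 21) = y - 3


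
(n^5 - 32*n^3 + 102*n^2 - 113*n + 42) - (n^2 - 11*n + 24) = n^5 - 32*n^3 + 101*n^2 - 102*n + 18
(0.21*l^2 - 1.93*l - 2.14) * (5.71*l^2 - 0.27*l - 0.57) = 1.1991*l^4 - 11.077*l^3 - 11.818*l^2 + 1.6779*l + 1.2198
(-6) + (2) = -4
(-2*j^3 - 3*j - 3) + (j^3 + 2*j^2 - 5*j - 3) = -j^3 + 2*j^2 - 8*j - 6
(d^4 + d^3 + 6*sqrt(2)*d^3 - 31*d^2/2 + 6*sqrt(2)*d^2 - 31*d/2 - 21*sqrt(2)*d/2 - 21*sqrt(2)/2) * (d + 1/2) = d^5 + 3*d^4/2 + 6*sqrt(2)*d^4 - 15*d^3 + 9*sqrt(2)*d^3 - 93*d^2/4 - 15*sqrt(2)*d^2/2 - 63*sqrt(2)*d/4 - 31*d/4 - 21*sqrt(2)/4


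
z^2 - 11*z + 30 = (z - 6)*(z - 5)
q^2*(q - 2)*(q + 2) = q^4 - 4*q^2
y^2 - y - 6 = (y - 3)*(y + 2)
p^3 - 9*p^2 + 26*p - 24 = (p - 4)*(p - 3)*(p - 2)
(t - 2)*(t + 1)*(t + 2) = t^3 + t^2 - 4*t - 4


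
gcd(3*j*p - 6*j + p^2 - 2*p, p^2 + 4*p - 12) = p - 2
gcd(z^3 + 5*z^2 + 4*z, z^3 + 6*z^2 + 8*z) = z^2 + 4*z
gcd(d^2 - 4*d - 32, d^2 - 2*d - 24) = d + 4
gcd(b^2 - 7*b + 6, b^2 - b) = b - 1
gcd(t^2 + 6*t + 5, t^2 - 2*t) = 1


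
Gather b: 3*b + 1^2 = 3*b + 1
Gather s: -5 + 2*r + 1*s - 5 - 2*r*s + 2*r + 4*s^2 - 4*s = 4*r + 4*s^2 + s*(-2*r - 3) - 10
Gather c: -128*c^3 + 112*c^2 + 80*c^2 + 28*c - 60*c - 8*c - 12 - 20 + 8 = -128*c^3 + 192*c^2 - 40*c - 24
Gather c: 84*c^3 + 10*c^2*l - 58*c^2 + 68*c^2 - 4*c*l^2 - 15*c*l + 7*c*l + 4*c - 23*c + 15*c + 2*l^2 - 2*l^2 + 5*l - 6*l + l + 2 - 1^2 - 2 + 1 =84*c^3 + c^2*(10*l + 10) + c*(-4*l^2 - 8*l - 4)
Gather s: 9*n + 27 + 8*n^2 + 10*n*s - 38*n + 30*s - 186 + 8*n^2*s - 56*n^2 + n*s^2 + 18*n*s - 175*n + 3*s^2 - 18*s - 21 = -48*n^2 - 204*n + s^2*(n + 3) + s*(8*n^2 + 28*n + 12) - 180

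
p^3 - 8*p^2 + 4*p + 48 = (p - 6)*(p - 4)*(p + 2)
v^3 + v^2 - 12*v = v*(v - 3)*(v + 4)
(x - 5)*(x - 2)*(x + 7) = x^3 - 39*x + 70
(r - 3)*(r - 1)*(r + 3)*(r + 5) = r^4 + 4*r^3 - 14*r^2 - 36*r + 45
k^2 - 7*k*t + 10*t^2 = (k - 5*t)*(k - 2*t)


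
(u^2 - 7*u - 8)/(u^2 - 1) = (u - 8)/(u - 1)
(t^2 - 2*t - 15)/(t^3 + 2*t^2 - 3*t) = (t - 5)/(t*(t - 1))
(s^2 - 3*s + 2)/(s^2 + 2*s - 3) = (s - 2)/(s + 3)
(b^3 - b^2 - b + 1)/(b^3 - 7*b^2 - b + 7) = (b - 1)/(b - 7)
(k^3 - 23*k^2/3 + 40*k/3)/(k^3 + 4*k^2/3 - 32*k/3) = (k - 5)/(k + 4)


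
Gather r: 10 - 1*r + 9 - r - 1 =18 - 2*r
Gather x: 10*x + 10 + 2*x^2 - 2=2*x^2 + 10*x + 8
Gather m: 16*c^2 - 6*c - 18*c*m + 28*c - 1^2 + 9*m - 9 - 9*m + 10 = 16*c^2 - 18*c*m + 22*c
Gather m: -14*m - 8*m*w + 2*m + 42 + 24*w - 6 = m*(-8*w - 12) + 24*w + 36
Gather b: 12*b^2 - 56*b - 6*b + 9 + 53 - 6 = 12*b^2 - 62*b + 56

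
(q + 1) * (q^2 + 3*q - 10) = q^3 + 4*q^2 - 7*q - 10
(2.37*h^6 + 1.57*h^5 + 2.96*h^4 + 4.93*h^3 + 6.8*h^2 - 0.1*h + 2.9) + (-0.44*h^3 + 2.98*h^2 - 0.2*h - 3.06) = 2.37*h^6 + 1.57*h^5 + 2.96*h^4 + 4.49*h^3 + 9.78*h^2 - 0.3*h - 0.16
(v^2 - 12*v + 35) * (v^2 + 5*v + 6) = v^4 - 7*v^3 - 19*v^2 + 103*v + 210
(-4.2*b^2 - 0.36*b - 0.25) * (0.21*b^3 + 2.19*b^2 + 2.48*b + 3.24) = -0.882*b^5 - 9.2736*b^4 - 11.2569*b^3 - 15.0483*b^2 - 1.7864*b - 0.81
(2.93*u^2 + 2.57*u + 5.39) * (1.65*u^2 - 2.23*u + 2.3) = 4.8345*u^4 - 2.2934*u^3 + 9.9014*u^2 - 6.1087*u + 12.397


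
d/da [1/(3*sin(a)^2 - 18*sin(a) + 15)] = 2*(3 - sin(a))*cos(a)/(3*(sin(a)^2 - 6*sin(a) + 5)^2)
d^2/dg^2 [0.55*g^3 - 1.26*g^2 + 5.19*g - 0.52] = 3.3*g - 2.52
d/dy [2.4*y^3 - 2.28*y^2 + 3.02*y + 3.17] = 7.2*y^2 - 4.56*y + 3.02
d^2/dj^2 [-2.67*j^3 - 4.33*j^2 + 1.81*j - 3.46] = -16.02*j - 8.66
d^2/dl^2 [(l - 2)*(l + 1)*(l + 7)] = 6*l + 12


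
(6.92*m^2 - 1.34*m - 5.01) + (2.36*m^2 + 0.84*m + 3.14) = 9.28*m^2 - 0.5*m - 1.87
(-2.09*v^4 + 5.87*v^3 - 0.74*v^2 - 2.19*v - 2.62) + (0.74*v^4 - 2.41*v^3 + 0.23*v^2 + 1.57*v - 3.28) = -1.35*v^4 + 3.46*v^3 - 0.51*v^2 - 0.62*v - 5.9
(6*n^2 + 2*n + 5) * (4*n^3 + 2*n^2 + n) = 24*n^5 + 20*n^4 + 30*n^3 + 12*n^2 + 5*n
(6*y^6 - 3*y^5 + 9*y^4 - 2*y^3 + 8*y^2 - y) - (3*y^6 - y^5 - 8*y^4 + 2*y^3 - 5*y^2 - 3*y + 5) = 3*y^6 - 2*y^5 + 17*y^4 - 4*y^3 + 13*y^2 + 2*y - 5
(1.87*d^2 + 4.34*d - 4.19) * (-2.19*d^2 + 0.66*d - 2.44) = -4.0953*d^4 - 8.2704*d^3 + 7.4777*d^2 - 13.355*d + 10.2236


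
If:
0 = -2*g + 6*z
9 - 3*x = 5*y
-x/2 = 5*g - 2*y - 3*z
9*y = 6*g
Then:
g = -27/38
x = 72/19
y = -9/19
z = -9/38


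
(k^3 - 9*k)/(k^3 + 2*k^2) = (k^2 - 9)/(k*(k + 2))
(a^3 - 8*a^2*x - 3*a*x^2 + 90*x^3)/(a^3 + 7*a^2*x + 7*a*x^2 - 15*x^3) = (-a^2 + 11*a*x - 30*x^2)/(-a^2 - 4*a*x + 5*x^2)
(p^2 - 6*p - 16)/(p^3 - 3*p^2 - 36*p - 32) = (p + 2)/(p^2 + 5*p + 4)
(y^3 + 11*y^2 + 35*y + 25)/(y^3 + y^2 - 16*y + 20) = (y^2 + 6*y + 5)/(y^2 - 4*y + 4)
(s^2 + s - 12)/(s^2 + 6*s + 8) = (s - 3)/(s + 2)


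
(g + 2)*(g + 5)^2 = g^3 + 12*g^2 + 45*g + 50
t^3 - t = t*(t - 1)*(t + 1)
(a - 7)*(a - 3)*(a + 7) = a^3 - 3*a^2 - 49*a + 147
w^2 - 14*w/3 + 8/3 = (w - 4)*(w - 2/3)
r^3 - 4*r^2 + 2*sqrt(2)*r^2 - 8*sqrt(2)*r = r*(r - 4)*(r + 2*sqrt(2))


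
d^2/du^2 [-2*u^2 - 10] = -4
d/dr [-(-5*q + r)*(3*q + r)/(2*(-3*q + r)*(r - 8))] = (2*(-q + r)*(3*q - r)*(r - 8) + (3*q - r)*(3*q + r)*(5*q - r) - (3*q + r)*(5*q - r)*(r - 8))/(2*(3*q - r)^2*(r - 8)^2)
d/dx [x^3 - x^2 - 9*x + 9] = 3*x^2 - 2*x - 9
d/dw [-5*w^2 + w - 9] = 1 - 10*w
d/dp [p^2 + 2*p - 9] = 2*p + 2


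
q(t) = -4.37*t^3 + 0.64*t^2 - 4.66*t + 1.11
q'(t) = -13.11*t^2 + 1.28*t - 4.66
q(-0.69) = 6.07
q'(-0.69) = -11.78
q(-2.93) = 130.18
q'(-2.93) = -120.96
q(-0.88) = 8.68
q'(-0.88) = -15.94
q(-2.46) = 81.50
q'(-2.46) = -87.15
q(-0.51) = 4.23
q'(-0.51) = -8.72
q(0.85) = -5.07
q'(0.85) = -13.04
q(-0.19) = 2.05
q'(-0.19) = -5.38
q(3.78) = -243.38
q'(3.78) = -187.14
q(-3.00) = 138.84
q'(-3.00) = -126.49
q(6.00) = -947.73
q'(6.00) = -468.94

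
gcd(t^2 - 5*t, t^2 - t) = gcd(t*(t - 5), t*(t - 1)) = t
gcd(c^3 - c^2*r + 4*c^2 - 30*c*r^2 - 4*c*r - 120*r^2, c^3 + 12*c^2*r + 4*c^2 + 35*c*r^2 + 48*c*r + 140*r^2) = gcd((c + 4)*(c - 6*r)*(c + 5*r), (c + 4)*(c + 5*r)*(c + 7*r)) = c^2 + 5*c*r + 4*c + 20*r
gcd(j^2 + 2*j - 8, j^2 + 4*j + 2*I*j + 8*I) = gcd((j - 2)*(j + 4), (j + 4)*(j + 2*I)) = j + 4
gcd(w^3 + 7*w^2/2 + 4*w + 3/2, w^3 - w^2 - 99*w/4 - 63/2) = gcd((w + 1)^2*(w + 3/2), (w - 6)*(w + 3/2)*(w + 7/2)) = w + 3/2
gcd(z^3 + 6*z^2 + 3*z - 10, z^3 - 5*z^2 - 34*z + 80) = z + 5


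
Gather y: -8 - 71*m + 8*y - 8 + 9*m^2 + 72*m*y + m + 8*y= 9*m^2 - 70*m + y*(72*m + 16) - 16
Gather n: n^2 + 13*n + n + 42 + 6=n^2 + 14*n + 48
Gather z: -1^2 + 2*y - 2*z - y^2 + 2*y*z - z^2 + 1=-y^2 + 2*y - z^2 + z*(2*y - 2)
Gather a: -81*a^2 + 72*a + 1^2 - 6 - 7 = -81*a^2 + 72*a - 12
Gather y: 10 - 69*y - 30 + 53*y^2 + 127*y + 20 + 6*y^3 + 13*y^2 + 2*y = 6*y^3 + 66*y^2 + 60*y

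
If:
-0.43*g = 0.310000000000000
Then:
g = -0.72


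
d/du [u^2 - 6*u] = 2*u - 6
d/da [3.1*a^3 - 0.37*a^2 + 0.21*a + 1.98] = 9.3*a^2 - 0.74*a + 0.21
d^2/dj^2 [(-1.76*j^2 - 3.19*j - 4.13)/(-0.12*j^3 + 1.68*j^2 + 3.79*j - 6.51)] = (0.050688*j^6 + 0.275616000000001*j^5 + 1.657728*j^4 - 34.074504*j^3 + 144.2574*j^2 + 347.751432*j + 515.576488)/(0.001728*j^9 - 0.072576*j^8 + 0.852336*j^7 + 0.123984000000001*j^6 - 34.794108*j^5 - 35.03808*j^4 + 209.519729*j^3 + 66.9351690000001*j^2 - 481.861737*j + 275.894451)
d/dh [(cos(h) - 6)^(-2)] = 2*sin(h)/(cos(h) - 6)^3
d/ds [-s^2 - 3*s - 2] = -2*s - 3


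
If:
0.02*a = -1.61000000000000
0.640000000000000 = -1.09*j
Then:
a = -80.50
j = -0.59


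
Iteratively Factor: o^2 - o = (o - 1)*(o)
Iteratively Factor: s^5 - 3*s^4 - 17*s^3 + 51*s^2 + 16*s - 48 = (s - 4)*(s^4 + s^3 - 13*s^2 - s + 12) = (s - 4)*(s - 3)*(s^3 + 4*s^2 - s - 4) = (s - 4)*(s - 3)*(s - 1)*(s^2 + 5*s + 4) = (s - 4)*(s - 3)*(s - 1)*(s + 1)*(s + 4)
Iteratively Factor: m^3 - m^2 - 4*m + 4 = (m - 1)*(m^2 - 4) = (m - 1)*(m + 2)*(m - 2)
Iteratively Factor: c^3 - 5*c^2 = (c)*(c^2 - 5*c) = c*(c - 5)*(c)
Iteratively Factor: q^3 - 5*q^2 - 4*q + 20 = (q - 5)*(q^2 - 4) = (q - 5)*(q - 2)*(q + 2)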